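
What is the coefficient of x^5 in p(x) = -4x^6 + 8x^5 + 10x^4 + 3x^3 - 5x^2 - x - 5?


Read off the coefficient of x^5: 8


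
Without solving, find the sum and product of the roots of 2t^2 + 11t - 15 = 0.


For at^2+bt+c=0: sum = -b/a, product = c/a.
a=2, b=11, c=-15
Sum = -(11)/2 = -11/2
Product = (-15)/2 = -15/2


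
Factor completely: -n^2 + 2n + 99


Roots satisfy r1 + r2 = -b/a = 2 and r1*r2 = c/a = -99.
So r1 = 11, r2 = -9.
-n^2 + 2n + 99 = -(n - r1)(n - r2) = -(n - 11)(n + 9)


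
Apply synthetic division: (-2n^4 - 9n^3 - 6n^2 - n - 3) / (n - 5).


Synthetic division with c = 5. Coefficients: -2, -9, -6, -1, -3
Bring down -2.
  -2 * 5 = -10; -10 - 9 = -19
  -19 * 5 = -95; -95 - 6 = -101
  -101 * 5 = -505; -505 - 1 = -506
  -506 * 5 = -2530; -2530 - 3 = -2533
Quotient: -2n^3 - 19n^2 - 101n - 506, Remainder: -2533


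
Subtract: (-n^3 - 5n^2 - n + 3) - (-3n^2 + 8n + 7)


Distribute the minus sign:
  (-n^3 - 5n^2 - n + 3)
- (-3n^2 + 8n + 7)
Negate second polynomial: 3n^2 - 8n - 7
Add: -n^3 - 2n^2 - 9n - 4


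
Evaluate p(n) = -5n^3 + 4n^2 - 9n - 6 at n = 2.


Using direct substitution:
  -5 * (2)^3 = -40
  4 * (2)^2 = 16
  -9 * (2)^1 = -18
  constant: -6
Sum = -40 + 16 - 18 - 6 = -48


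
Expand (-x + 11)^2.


Expand (-x + 11)^2 by repeated multiplication:
= x^2 - 22x + 121


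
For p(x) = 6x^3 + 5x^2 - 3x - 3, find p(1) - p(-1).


p(1) = 5
p(-1) = -1
p(1) - p(-1) = 5 + 1 = 6


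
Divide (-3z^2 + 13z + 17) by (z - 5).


(-3z^2 + 13z + 17) / (z - 5)
Step 1: -3z * (z - 5) = -3z^2 + 15z; subtract.
Step 2: -2 * (z - 5) = -2z + 10; subtract.
Quotient: -3z - 2, Remainder: 7


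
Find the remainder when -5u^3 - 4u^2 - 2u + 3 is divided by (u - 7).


By the Remainder Theorem, the remainder equals p(7):
  -5*(7)^3 = -1715
  -4*(7)^2 = -196
  -2*(7)^1 = -14
  constant: 3
Sum: -1715 - 196 - 14 + 3 = -1922


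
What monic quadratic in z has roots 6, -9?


p(z) = (z - 6)(z + 9)
Expand: z^2 + 3z - 54


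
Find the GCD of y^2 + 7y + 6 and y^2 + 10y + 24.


Factor each:
  y^2 + 7y + 6 = (y + 6)(y + 1)
  y^2 + 10y + 24 = (y + 6)(y + 4)
Common monic factor: y + 6


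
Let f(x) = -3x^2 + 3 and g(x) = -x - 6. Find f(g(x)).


Substitute g(x) into f:
f(g(x)) = -3*(-x - 6)^2 + 3
(-x - 6)^2 = x^2 + 12x + 36
Expand and combine: -3x^2 - 36x - 105


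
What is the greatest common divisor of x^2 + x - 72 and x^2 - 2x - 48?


Factor each:
  x^2 + x - 72 = (x - 8)(x + 9)
  x^2 - 2x - 48 = (x - 8)(x + 6)
Common monic factor: x - 8


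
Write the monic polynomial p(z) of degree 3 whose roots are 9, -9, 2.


p(z) = (z - 9)(z + 9)(z - 2)
Expand: z^3 - 2z^2 - 81z + 162


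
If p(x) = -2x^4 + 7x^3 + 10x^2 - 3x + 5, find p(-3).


Using direct substitution:
  -2 * (-3)^4 = -162
  7 * (-3)^3 = -189
  10 * (-3)^2 = 90
  -3 * (-3)^1 = 9
  constant: 5
Sum = -162 - 189 + 90 + 9 + 5 = -247


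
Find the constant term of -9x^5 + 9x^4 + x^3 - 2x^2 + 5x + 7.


Read off the constant term: 7


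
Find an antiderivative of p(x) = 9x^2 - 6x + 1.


Reverse power rule on each term:
  ∫ 9x^2 dx = 3x^3
  ∫ -6x dx = -3x^2
  ∫ 1 dx = x
F(x) = 3x^3 - 3x^2 + x + C


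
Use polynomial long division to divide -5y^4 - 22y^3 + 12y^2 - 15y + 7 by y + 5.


(-5y^4 - 22y^3 + 12y^2 - 15y + 7) / (y + 5)
Step 1: -5y^3 * (y + 5) = -5y^4 - 25y^3; subtract.
Step 2: 3y^2 * (y + 5) = 3y^3 + 15y^2; subtract.
Step 3: -3y * (y + 5) = -3y^2 - 15y; subtract.
Step 4: 0 * (y + 5) = 0; subtract.
Quotient: -5y^3 + 3y^2 - 3y, Remainder: 7


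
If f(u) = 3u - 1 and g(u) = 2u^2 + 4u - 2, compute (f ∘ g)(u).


Substitute g(u) into f:
f(g(u)) = 3*(2u^2 + 4u - 2) + (-1)
Expand and combine: 6u^2 + 12u - 7


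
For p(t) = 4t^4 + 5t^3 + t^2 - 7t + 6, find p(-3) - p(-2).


p(-3) = 225
p(-2) = 48
p(-3) - p(-2) = 225 - 48 = 177


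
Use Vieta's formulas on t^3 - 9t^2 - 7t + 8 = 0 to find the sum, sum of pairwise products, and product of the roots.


Monic cubic t^3+bt^2+ct+d=0: sum=-b, pairwise sum=c, product=-d.
b=-9, c=-7, d=8
r1+r2+r3 = 9
r1r2+r1r3+r2r3 = -7
r1r2r3 = -8


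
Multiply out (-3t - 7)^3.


Expand (-3t - 7)^3 by repeated multiplication:
  (-3t - 7)^2 = 9t^2 + 42t + 49
= -27t^3 - 189t^2 - 441t - 343


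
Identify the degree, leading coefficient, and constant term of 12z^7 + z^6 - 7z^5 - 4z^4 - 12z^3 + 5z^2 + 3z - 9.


Highest power of z is 7, with coefficient 12. Constant term is -9.
Degree = 7, leading coefficient = 12, constant term = -9


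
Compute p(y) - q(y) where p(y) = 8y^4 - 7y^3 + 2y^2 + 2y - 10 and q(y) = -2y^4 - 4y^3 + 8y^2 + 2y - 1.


Distribute the minus sign:
  (8y^4 - 7y^3 + 2y^2 + 2y - 10)
- (-2y^4 - 4y^3 + 8y^2 + 2y - 1)
Negate second polynomial: 2y^4 + 4y^3 - 8y^2 - 2y + 1
Add: 10y^4 - 3y^3 - 6y^2 - 9


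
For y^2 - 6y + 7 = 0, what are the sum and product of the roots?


For ay^2+by+c=0: sum = -b/a, product = c/a.
a=1, b=-6, c=7
Sum = -(-6)/1 = 6
Product = (7)/1 = 7


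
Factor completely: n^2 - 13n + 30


Roots satisfy r1 + r2 = -b/a = 13 and r1*r2 = c/a = 30.
So r1 = 10, r2 = 3.
n^2 - 13n + 30 = (n - r1)(n - r2) = (n - 10)(n - 3)


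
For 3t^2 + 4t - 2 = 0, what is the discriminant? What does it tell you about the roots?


D = b^2 - 4ac = (4)^2 - 4(3)(-2) = 16 + 24 = 40
Since D > 0: two distinct irrational roots


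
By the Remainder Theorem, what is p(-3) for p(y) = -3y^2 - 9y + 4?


By the Remainder Theorem, the remainder equals p(-3):
  -3*(-3)^2 = -27
  -9*(-3)^1 = 27
  constant: 4
Sum: -27 + 27 + 4 = 4


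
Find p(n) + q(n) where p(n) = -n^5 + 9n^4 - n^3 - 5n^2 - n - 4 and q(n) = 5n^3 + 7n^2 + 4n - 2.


Align terms by degree and add:
  -n^5 + 9n^4 - n^3 - 5n^2 - n - 4
+ 5n^3 + 7n^2 + 4n - 2
= -n^5 + 9n^4 + 4n^3 + 2n^2 + 3n - 6


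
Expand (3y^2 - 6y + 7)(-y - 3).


Distribute each term of the first polynomial:
  (3y^2)(-y - 3) = -3y^3 - 9y^2
  (-6y)(-y - 3) = 6y^2 + 18y
  (7)(-y - 3) = -7y - 21
Sum: -3y^3 - 3y^2 + 11y - 21


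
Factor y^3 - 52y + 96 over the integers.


Try integer roots (divisors of 96). y=-8: p(-8)=0.
Divide out (y + 8): quotient is y^2 - 8y + 12.
Factor the quadratic: (y - 2)(y - 6)
Result: (y + 8)(y - 2)(y - 6)


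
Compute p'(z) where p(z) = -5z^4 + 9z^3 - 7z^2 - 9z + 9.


Apply the power rule term by term:
  d/dz(-5z^4) = -20z^3
  d/dz(9z^3) = 27z^2
  d/dz(-7z^2) = -14z
  d/dz(-9z) = -9
  d/dz(9) = 0
p'(z) = -20z^3 + 27z^2 - 14z - 9


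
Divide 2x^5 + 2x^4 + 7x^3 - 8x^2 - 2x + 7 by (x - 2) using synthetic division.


Synthetic division with c = 2. Coefficients: 2, 2, 7, -8, -2, 7
Bring down 2.
  2 * 2 = 4; 4 + 2 = 6
  6 * 2 = 12; 12 + 7 = 19
  19 * 2 = 38; 38 - 8 = 30
  30 * 2 = 60; 60 - 2 = 58
  58 * 2 = 116; 116 + 7 = 123
Quotient: 2x^4 + 6x^3 + 19x^2 + 30x + 58, Remainder: 123


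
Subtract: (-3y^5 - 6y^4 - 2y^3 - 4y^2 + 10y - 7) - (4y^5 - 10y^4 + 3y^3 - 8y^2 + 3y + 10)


Distribute the minus sign:
  (-3y^5 - 6y^4 - 2y^3 - 4y^2 + 10y - 7)
- (4y^5 - 10y^4 + 3y^3 - 8y^2 + 3y + 10)
Negate second polynomial: -4y^5 + 10y^4 - 3y^3 + 8y^2 - 3y - 10
Add: -7y^5 + 4y^4 - 5y^3 + 4y^2 + 7y - 17


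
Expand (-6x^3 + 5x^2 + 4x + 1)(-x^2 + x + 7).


Distribute each term of the first polynomial:
  (-6x^3)(-x^2 + x + 7) = 6x^5 - 6x^4 - 42x^3
  (5x^2)(-x^2 + x + 7) = -5x^4 + 5x^3 + 35x^2
  (4x)(-x^2 + x + 7) = -4x^3 + 4x^2 + 28x
  (1)(-x^2 + x + 7) = -x^2 + x + 7
Sum: 6x^5 - 11x^4 - 41x^3 + 38x^2 + 29x + 7


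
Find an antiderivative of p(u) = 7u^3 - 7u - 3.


Reverse power rule on each term:
  ∫ 7u^3 du = (7/4)u^4
  ∫ -7u du = -(7/2)u^2
  ∫ -3 du = -3u
F(u) = (7/4)u^4 - (7/2)u^2 - 3u + C


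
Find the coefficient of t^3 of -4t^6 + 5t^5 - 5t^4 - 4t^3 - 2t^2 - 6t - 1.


Read off the coefficient of t^3: -4


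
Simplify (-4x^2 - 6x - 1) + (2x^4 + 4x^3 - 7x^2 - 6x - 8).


Align terms by degree and add:
  -4x^2 - 6x - 1
+ 2x^4 + 4x^3 - 7x^2 - 6x - 8
= 2x^4 + 4x^3 - 11x^2 - 12x - 9


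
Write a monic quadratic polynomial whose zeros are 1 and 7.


p(n) = (n - 1)(n - 7)
Expand: n^2 - 8n + 7


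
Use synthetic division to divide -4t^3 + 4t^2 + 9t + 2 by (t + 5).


Synthetic division with c = -5. Coefficients: -4, 4, 9, 2
Bring down -4.
  -4 * -5 = 20; 20 + 4 = 24
  24 * -5 = -120; -120 + 9 = -111
  -111 * -5 = 555; 555 + 2 = 557
Quotient: -4t^2 + 24t - 111, Remainder: 557


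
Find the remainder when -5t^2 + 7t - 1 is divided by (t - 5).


By the Remainder Theorem, the remainder equals p(5):
  -5*(5)^2 = -125
  7*(5)^1 = 35
  constant: -1
Sum: -125 + 35 - 1 = -91


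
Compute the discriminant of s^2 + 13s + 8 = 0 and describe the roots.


D = b^2 - 4ac = (13)^2 - 4(1)(8) = 169 - 32 = 137
Since D > 0: two distinct irrational roots


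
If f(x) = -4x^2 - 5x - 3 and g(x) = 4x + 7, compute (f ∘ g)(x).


Substitute g(x) into f:
f(g(x)) = -4*(4x + 7)^2 + (-5)*(4x + 7) + (-3)
(4x + 7)^2 = 16x^2 + 56x + 49
Expand and combine: -64x^2 - 244x - 234


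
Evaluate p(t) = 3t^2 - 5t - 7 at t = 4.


Using direct substitution:
  3 * (4)^2 = 48
  -5 * (4)^1 = -20
  constant: -7
Sum = 48 - 20 - 7 = 21


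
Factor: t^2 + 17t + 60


Roots satisfy r1 + r2 = -b/a = -17 and r1*r2 = c/a = 60.
So r1 = -5, r2 = -12.
t^2 + 17t + 60 = (t - r1)(t - r2) = (t + 5)(t + 12)


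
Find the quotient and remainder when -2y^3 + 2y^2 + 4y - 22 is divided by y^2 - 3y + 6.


(-2y^3 + 2y^2 + 4y - 22) / (y^2 - 3y + 6)
Step 1: -2y * (y^2 - 3y + 6) = -2y^3 + 6y^2 - 12y; subtract.
Step 2: -4 * (y^2 - 3y + 6) = -4y^2 + 12y - 24; subtract.
Quotient: -2y - 4, Remainder: 4y + 2


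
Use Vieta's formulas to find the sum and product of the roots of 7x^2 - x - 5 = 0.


For ax^2+bx+c=0: sum = -b/a, product = c/a.
a=7, b=-1, c=-5
Sum = -(-1)/7 = 1/7
Product = (-5)/7 = -5/7


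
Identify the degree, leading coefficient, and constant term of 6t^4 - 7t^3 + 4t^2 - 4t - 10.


Highest power of t is 4, with coefficient 6. Constant term is -10.
Degree = 4, leading coefficient = 6, constant term = -10


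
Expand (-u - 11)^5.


Expand (-u - 11)^5 by repeated multiplication:
  (-u - 11)^2 = u^2 + 22u + 121
  (-u - 11)^3 = -u^3 - 33u^2 - 363u - 1331
  (-u - 11)^4 = u^4 + 44u^3 + 726u^2 + 5324u + 14641
= -u^5 - 55u^4 - 1210u^3 - 13310u^2 - 73205u - 161051


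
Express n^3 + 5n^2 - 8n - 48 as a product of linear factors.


Try integer roots (divisors of -48). n=-4: p(-4)=0.
Divide out (n + 4): quotient is n^2 + n - 12.
Factor the quadratic: (n - 3)(n + 4)
Result: (n + 4)(n - 3)(n + 4)


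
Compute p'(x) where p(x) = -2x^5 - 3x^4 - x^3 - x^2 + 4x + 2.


Apply the power rule term by term:
  d/dx(-2x^5) = -10x^4
  d/dx(-3x^4) = -12x^3
  d/dx(-x^3) = -3x^2
  d/dx(-x^2) = -2x
  d/dx(4x) = 4
  d/dx(2) = 0
p'(x) = -10x^4 - 12x^3 - 3x^2 - 2x + 4


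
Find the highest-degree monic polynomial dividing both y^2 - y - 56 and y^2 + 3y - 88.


Factor each:
  y^2 - y - 56 = (y - 8)(y + 7)
  y^2 + 3y - 88 = (y - 8)(y + 11)
Common monic factor: y - 8


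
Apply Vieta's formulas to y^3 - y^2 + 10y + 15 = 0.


Monic cubic y^3+by^2+cy+d=0: sum=-b, pairwise sum=c, product=-d.
b=-1, c=10, d=15
r1+r2+r3 = 1
r1r2+r1r3+r2r3 = 10
r1r2r3 = -15


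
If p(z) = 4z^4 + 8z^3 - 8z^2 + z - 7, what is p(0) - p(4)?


p(0) = -7
p(4) = 1405
p(0) - p(4) = -7 - 1405 = -1412


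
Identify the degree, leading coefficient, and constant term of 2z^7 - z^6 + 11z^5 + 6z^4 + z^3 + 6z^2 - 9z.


Highest power of z is 7, with coefficient 2. Constant term is 0.
Degree = 7, leading coefficient = 2, constant term = 0


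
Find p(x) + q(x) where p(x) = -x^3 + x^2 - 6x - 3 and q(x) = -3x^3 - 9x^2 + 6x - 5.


Align terms by degree and add:
  -x^3 + x^2 - 6x - 3
  -3x^3 - 9x^2 + 6x - 5
= -4x^3 - 8x^2 - 8


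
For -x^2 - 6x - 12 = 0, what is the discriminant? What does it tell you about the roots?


D = b^2 - 4ac = (-6)^2 - 4(-1)(-12) = 36 - 48 = -12
Since D < 0: two complex conjugate roots (no real roots)


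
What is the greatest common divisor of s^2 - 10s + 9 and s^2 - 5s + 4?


Factor each:
  s^2 - 10s + 9 = (s - 1)(s - 9)
  s^2 - 5s + 4 = (s - 1)(s - 4)
Common monic factor: s - 1


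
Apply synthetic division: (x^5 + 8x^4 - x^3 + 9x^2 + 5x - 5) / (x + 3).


Synthetic division with c = -3. Coefficients: 1, 8, -1, 9, 5, -5
Bring down 1.
  1 * -3 = -3; -3 + 8 = 5
  5 * -3 = -15; -15 - 1 = -16
  -16 * -3 = 48; 48 + 9 = 57
  57 * -3 = -171; -171 + 5 = -166
  -166 * -3 = 498; 498 - 5 = 493
Quotient: x^4 + 5x^3 - 16x^2 + 57x - 166, Remainder: 493


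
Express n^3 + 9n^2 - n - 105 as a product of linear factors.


Try integer roots (divisors of -105). n=3: p(3)=0.
Divide out (n - 3): quotient is n^2 + 12n + 35.
Factor the quadratic: (n + 5)(n + 7)
Result: (n - 3)(n + 5)(n + 7)


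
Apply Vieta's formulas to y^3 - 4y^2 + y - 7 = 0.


Monic cubic y^3+by^2+cy+d=0: sum=-b, pairwise sum=c, product=-d.
b=-4, c=1, d=-7
r1+r2+r3 = 4
r1r2+r1r3+r2r3 = 1
r1r2r3 = 7


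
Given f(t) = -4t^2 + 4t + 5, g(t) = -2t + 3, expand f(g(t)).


Substitute g(t) into f:
f(g(t)) = -4*(-2t + 3)^2 + 4*(-2t + 3) + 5
(-2t + 3)^2 = 4t^2 - 12t + 9
Expand and combine: -16t^2 + 40t - 19


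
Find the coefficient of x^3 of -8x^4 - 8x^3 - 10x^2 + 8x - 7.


Read off the coefficient of x^3: -8


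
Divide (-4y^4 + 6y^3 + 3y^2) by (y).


(-4y^4 + 6y^3 + 3y^2) / (y)
Step 1: -4y^3 * (y) = -4y^4; subtract.
Step 2: 6y^2 * (y) = 6y^3; subtract.
Step 3: 3y * (y) = 3y^2; subtract.
Step 4: 0 * (y) = 0; subtract.
Quotient: -4y^3 + 6y^2 + 3y, Remainder: 0


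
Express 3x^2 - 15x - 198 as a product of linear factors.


Roots satisfy r1 + r2 = -b/a = 5 and r1*r2 = c/a = -66.
So r1 = 11, r2 = -6.
3x^2 - 15x - 198 = 3(x - r1)(x - r2) = 3(x - 11)(x + 6)


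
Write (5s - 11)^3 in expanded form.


Expand (5s - 11)^3 by repeated multiplication:
  (5s - 11)^2 = 25s^2 - 110s + 121
= 125s^3 - 825s^2 + 1815s - 1331


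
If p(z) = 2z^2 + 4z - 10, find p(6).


Using direct substitution:
  2 * (6)^2 = 72
  4 * (6)^1 = 24
  constant: -10
Sum = 72 + 24 - 10 = 86


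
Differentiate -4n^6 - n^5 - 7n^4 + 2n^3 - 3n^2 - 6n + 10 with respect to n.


Apply the power rule term by term:
  d/dn(-4n^6) = -24n^5
  d/dn(-n^5) = -5n^4
  d/dn(-7n^4) = -28n^3
  d/dn(2n^3) = 6n^2
  d/dn(-3n^2) = -6n
  d/dn(-6n) = -6
  d/dn(10) = 0
p'(n) = -24n^5 - 5n^4 - 28n^3 + 6n^2 - 6n - 6


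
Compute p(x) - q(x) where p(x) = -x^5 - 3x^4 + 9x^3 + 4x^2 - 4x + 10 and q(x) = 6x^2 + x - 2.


Distribute the minus sign:
  (-x^5 - 3x^4 + 9x^3 + 4x^2 - 4x + 10)
- (6x^2 + x - 2)
Negate second polynomial: -6x^2 - x + 2
Add: -x^5 - 3x^4 + 9x^3 - 2x^2 - 5x + 12


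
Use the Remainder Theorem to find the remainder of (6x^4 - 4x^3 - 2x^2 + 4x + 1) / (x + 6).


By the Remainder Theorem, the remainder equals p(-6):
  6*(-6)^4 = 7776
  -4*(-6)^3 = 864
  -2*(-6)^2 = -72
  4*(-6)^1 = -24
  constant: 1
Sum: 7776 + 864 - 72 - 24 + 1 = 8545


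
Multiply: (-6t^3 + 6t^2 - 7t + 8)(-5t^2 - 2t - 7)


Distribute each term of the first polynomial:
  (-6t^3)(-5t^2 - 2t - 7) = 30t^5 + 12t^4 + 42t^3
  (6t^2)(-5t^2 - 2t - 7) = -30t^4 - 12t^3 - 42t^2
  (-7t)(-5t^2 - 2t - 7) = 35t^3 + 14t^2 + 49t
  (8)(-5t^2 - 2t - 7) = -40t^2 - 16t - 56
Sum: 30t^5 - 18t^4 + 65t^3 - 68t^2 + 33t - 56


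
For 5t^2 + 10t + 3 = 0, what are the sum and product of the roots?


For at^2+bt+c=0: sum = -b/a, product = c/a.
a=5, b=10, c=3
Sum = -(10)/5 = -2
Product = (3)/5 = 3/5


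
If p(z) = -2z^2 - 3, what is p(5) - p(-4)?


p(5) = -53
p(-4) = -35
p(5) - p(-4) = -53 + 35 = -18


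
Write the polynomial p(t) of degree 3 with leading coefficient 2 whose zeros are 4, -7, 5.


p(t) = 2(t - 4)(t + 7)(t - 5)
Expand: 2t^3 - 4t^2 - 86t + 280


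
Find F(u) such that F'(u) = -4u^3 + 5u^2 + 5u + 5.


Reverse power rule on each term:
  ∫ -4u^3 du = -u^4
  ∫ 5u^2 du = (5/3)u^3
  ∫ 5u du = (5/2)u^2
  ∫ 5 du = 5u
F(u) = -u^4 + (5/3)u^3 + (5/2)u^2 + 5u + C


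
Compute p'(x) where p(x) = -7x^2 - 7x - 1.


Apply the power rule term by term:
  d/dx(-7x^2) = -14x
  d/dx(-7x) = -7
  d/dx(-1) = 0
p'(x) = -14x - 7


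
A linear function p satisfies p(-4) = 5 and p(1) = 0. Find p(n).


p(n) = mn + b. Using p(-4)=5, p(1)=0:
m = (5)/(-4 - 1) = 5/-5 = -1
b = 5 - m*(-4) = 5 - 4 = 1
p(n) = -n + 1


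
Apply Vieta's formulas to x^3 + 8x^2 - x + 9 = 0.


Monic cubic x^3+bx^2+cx+d=0: sum=-b, pairwise sum=c, product=-d.
b=8, c=-1, d=9
r1+r2+r3 = -8
r1r2+r1r3+r2r3 = -1
r1r2r3 = -9


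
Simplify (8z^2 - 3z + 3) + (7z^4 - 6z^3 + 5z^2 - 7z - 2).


Align terms by degree and add:
  8z^2 - 3z + 3
+ 7z^4 - 6z^3 + 5z^2 - 7z - 2
= 7z^4 - 6z^3 + 13z^2 - 10z + 1


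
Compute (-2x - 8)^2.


Expand (-2x - 8)^2 by repeated multiplication:
= 4x^2 + 32x + 64


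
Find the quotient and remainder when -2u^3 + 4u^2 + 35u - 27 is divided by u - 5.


(-2u^3 + 4u^2 + 35u - 27) / (u - 5)
Step 1: -2u^2 * (u - 5) = -2u^3 + 10u^2; subtract.
Step 2: -6u * (u - 5) = -6u^2 + 30u; subtract.
Step 3: 5 * (u - 5) = 5u - 25; subtract.
Quotient: -2u^2 - 6u + 5, Remainder: -2


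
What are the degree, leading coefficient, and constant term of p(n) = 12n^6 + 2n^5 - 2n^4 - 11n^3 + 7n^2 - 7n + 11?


Highest power of n is 6, with coefficient 12. Constant term is 11.
Degree = 6, leading coefficient = 12, constant term = 11


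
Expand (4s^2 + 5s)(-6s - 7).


Distribute each term of the first polynomial:
  (4s^2)(-6s - 7) = -24s^3 - 28s^2
  (5s)(-6s - 7) = -30s^2 - 35s
Sum: -24s^3 - 58s^2 - 35s


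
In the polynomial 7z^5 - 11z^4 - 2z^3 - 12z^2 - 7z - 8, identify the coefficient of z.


Read off the coefficient of z: -7


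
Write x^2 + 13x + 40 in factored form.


Roots satisfy r1 + r2 = -b/a = -13 and r1*r2 = c/a = 40.
So r1 = -5, r2 = -8.
x^2 + 13x + 40 = (x - r1)(x - r2) = (x + 5)(x + 8)


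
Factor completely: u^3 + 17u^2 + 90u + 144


Try integer roots (divisors of 144). u=-8: p(-8)=0.
Divide out (u + 8): quotient is u^2 + 9u + 18.
Factor the quadratic: (u + 6)(u + 3)
Result: (u + 8)(u + 6)(u + 3)


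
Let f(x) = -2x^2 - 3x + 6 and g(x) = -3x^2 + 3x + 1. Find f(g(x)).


Substitute g(x) into f:
f(g(x)) = -2*(-3x^2 + 3x + 1)^2 + (-3)*(-3x^2 + 3x + 1) + 6
(-3x^2 + 3x + 1)^2 = 9x^4 - 18x^3 + 3x^2 + 6x + 1
Expand and combine: -18x^4 + 36x^3 + 3x^2 - 21x + 1


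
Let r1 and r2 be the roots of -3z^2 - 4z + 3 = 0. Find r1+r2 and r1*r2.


For az^2+bz+c=0: sum = -b/a, product = c/a.
a=-3, b=-4, c=3
Sum = -(-4)/-3 = -4/3
Product = (3)/-3 = -1


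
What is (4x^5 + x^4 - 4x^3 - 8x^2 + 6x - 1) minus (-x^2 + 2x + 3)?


Distribute the minus sign:
  (4x^5 + x^4 - 4x^3 - 8x^2 + 6x - 1)
- (-x^2 + 2x + 3)
Negate second polynomial: x^2 - 2x - 3
Add: 4x^5 + x^4 - 4x^3 - 7x^2 + 4x - 4


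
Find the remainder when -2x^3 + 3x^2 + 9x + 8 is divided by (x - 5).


By the Remainder Theorem, the remainder equals p(5):
  -2*(5)^3 = -250
  3*(5)^2 = 75
  9*(5)^1 = 45
  constant: 8
Sum: -250 + 75 + 45 + 8 = -122


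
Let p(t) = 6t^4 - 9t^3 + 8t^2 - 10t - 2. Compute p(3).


Using direct substitution:
  6 * (3)^4 = 486
  -9 * (3)^3 = -243
  8 * (3)^2 = 72
  -10 * (3)^1 = -30
  constant: -2
Sum = 486 - 243 + 72 - 30 - 2 = 283


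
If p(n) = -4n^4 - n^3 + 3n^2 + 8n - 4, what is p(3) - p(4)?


p(3) = -304
p(4) = -1012
p(3) - p(4) = -304 + 1012 = 708


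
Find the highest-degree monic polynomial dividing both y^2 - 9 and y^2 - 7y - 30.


Factor each:
  y^2 - 9 = (y + 3)(y - 3)
  y^2 - 7y - 30 = (y + 3)(y - 10)
Common monic factor: y + 3


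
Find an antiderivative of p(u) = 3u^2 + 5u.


Reverse power rule on each term:
  ∫ 3u^2 du = u^3
  ∫ 5u du = (5/2)u^2
F(u) = u^3 + (5/2)u^2 + C


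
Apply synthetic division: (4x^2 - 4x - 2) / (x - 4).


Synthetic division with c = 4. Coefficients: 4, -4, -2
Bring down 4.
  4 * 4 = 16; 16 - 4 = 12
  12 * 4 = 48; 48 - 2 = 46
Quotient: 4x + 12, Remainder: 46


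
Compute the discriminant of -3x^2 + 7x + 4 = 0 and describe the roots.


D = b^2 - 4ac = (7)^2 - 4(-3)(4) = 49 + 48 = 97
Since D > 0: two distinct irrational roots


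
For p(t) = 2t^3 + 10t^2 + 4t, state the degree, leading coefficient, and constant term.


Highest power of t is 3, with coefficient 2. Constant term is 0.
Degree = 3, leading coefficient = 2, constant term = 0


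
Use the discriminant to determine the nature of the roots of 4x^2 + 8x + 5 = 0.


D = b^2 - 4ac = (8)^2 - 4(4)(5) = 64 - 80 = -16
Since D < 0: two complex conjugate roots (no real roots)


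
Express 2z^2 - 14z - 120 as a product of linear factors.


Roots satisfy r1 + r2 = -b/a = 7 and r1*r2 = c/a = -60.
So r1 = 12, r2 = -5.
2z^2 - 14z - 120 = 2(z - r1)(z - r2) = 2(z - 12)(z + 5)


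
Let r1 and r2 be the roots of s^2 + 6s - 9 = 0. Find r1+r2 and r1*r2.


For as^2+bs+c=0: sum = -b/a, product = c/a.
a=1, b=6, c=-9
Sum = -(6)/1 = -6
Product = (-9)/1 = -9


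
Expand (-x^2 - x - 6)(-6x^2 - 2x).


Distribute each term of the first polynomial:
  (-x^2)(-6x^2 - 2x) = 6x^4 + 2x^3
  (-x)(-6x^2 - 2x) = 6x^3 + 2x^2
  (-6)(-6x^2 - 2x) = 36x^2 + 12x
Sum: 6x^4 + 8x^3 + 38x^2 + 12x


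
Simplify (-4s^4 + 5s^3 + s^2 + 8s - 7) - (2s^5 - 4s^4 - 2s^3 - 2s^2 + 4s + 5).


Distribute the minus sign:
  (-4s^4 + 5s^3 + s^2 + 8s - 7)
- (2s^5 - 4s^4 - 2s^3 - 2s^2 + 4s + 5)
Negate second polynomial: -2s^5 + 4s^4 + 2s^3 + 2s^2 - 4s - 5
Add: -2s^5 + 7s^3 + 3s^2 + 4s - 12


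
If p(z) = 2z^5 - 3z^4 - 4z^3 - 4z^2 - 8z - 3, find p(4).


Using direct substitution:
  2 * (4)^5 = 2048
  -3 * (4)^4 = -768
  -4 * (4)^3 = -256
  -4 * (4)^2 = -64
  -8 * (4)^1 = -32
  constant: -3
Sum = 2048 - 768 - 256 - 64 - 32 - 3 = 925


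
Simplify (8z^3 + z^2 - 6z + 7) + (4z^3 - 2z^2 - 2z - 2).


Align terms by degree and add:
  8z^3 + z^2 - 6z + 7
+ 4z^3 - 2z^2 - 2z - 2
= 12z^3 - z^2 - 8z + 5


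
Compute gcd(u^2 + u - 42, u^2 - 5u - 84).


Factor each:
  u^2 + u - 42 = (u + 7)(u - 6)
  u^2 - 5u - 84 = (u + 7)(u - 12)
Common monic factor: u + 7


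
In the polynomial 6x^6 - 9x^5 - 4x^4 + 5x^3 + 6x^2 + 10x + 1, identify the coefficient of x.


Read off the coefficient of x: 10


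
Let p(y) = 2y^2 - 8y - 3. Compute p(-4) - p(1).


p(-4) = 61
p(1) = -9
p(-4) - p(1) = 61 + 9 = 70


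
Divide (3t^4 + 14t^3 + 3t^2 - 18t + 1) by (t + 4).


(3t^4 + 14t^3 + 3t^2 - 18t + 1) / (t + 4)
Step 1: 3t^3 * (t + 4) = 3t^4 + 12t^3; subtract.
Step 2: 2t^2 * (t + 4) = 2t^3 + 8t^2; subtract.
Step 3: -5t * (t + 4) = -5t^2 - 20t; subtract.
Step 4: 2 * (t + 4) = 2t + 8; subtract.
Quotient: 3t^3 + 2t^2 - 5t + 2, Remainder: -7


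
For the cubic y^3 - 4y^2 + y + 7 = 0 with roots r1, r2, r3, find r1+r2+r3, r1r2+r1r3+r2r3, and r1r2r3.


Monic cubic y^3+by^2+cy+d=0: sum=-b, pairwise sum=c, product=-d.
b=-4, c=1, d=7
r1+r2+r3 = 4
r1r2+r1r3+r2r3 = 1
r1r2r3 = -7


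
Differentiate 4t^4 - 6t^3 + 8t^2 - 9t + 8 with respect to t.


Apply the power rule term by term:
  d/dt(4t^4) = 16t^3
  d/dt(-6t^3) = -18t^2
  d/dt(8t^2) = 16t
  d/dt(-9t) = -9
  d/dt(8) = 0
p'(t) = 16t^3 - 18t^2 + 16t - 9


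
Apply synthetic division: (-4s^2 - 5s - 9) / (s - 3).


Synthetic division with c = 3. Coefficients: -4, -5, -9
Bring down -4.
  -4 * 3 = -12; -12 - 5 = -17
  -17 * 3 = -51; -51 - 9 = -60
Quotient: -4s - 17, Remainder: -60


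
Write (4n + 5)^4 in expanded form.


Expand (4n + 5)^4 by repeated multiplication:
  (4n + 5)^2 = 16n^2 + 40n + 25
  (4n + 5)^3 = 64n^3 + 240n^2 + 300n + 125
= 256n^4 + 1280n^3 + 2400n^2 + 2000n + 625


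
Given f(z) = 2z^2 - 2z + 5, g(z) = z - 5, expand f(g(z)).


Substitute g(z) into f:
f(g(z)) = 2*(z - 5)^2 + (-2)*(z - 5) + 5
(z - 5)^2 = z^2 - 10z + 25
Expand and combine: 2z^2 - 22z + 65


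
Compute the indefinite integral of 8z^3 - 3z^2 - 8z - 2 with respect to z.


Reverse power rule on each term:
  ∫ 8z^3 dz = 2z^4
  ∫ -3z^2 dz = -z^3
  ∫ -8z dz = -4z^2
  ∫ -2 dz = -2z
F(z) = 2z^4 - z^3 - 4z^2 - 2z + C


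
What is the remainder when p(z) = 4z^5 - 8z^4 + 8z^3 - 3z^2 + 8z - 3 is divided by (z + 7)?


By the Remainder Theorem, the remainder equals p(-7):
  4*(-7)^5 = -67228
  -8*(-7)^4 = -19208
  8*(-7)^3 = -2744
  -3*(-7)^2 = -147
  8*(-7)^1 = -56
  constant: -3
Sum: -67228 - 19208 - 2744 - 147 - 56 - 3 = -89386


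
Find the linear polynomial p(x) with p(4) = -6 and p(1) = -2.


p(x) = mx + b. Using p(4)=-6, p(1)=-2:
m = (-6 + 2)/(4 - 1) = -4/3 = -4/3
b = -6 - m*(4) = -6 + 16/3 = -2/3
p(x) = -(4/3)x - (2/3)


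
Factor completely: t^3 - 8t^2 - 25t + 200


Try integer roots (divisors of 200). t=-5: p(-5)=0.
Divide out (t + 5): quotient is t^2 - 13t + 40.
Factor the quadratic: (t - 8)(t - 5)
Result: (t + 5)(t - 8)(t - 5)


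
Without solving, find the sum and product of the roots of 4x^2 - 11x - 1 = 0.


For ax^2+bx+c=0: sum = -b/a, product = c/a.
a=4, b=-11, c=-1
Sum = -(-11)/4 = 11/4
Product = (-1)/4 = -1/4


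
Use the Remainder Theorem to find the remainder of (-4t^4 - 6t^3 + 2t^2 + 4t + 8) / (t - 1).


By the Remainder Theorem, the remainder equals p(1):
  -4*(1)^4 = -4
  -6*(1)^3 = -6
  2*(1)^2 = 2
  4*(1)^1 = 4
  constant: 8
Sum: -4 - 6 + 2 + 4 + 8 = 4


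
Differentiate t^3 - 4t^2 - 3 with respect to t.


Apply the power rule term by term:
  d/dt(t^3) = 3t^2
  d/dt(-4t^2) = -8t
  d/dt(-3) = 0
p'(t) = 3t^2 - 8t


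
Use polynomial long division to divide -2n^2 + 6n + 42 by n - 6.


(-2n^2 + 6n + 42) / (n - 6)
Step 1: -2n * (n - 6) = -2n^2 + 12n; subtract.
Step 2: -6 * (n - 6) = -6n + 36; subtract.
Quotient: -2n - 6, Remainder: 6


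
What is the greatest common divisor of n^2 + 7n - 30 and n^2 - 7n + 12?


Factor each:
  n^2 + 7n - 30 = (n - 3)(n + 10)
  n^2 - 7n + 12 = (n - 3)(n - 4)
Common monic factor: n - 3


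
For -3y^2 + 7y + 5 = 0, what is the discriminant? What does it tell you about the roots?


D = b^2 - 4ac = (7)^2 - 4(-3)(5) = 49 + 60 = 109
Since D > 0: two distinct irrational roots


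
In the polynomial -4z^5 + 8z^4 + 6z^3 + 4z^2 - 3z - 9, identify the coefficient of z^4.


Read off the coefficient of z^4: 8


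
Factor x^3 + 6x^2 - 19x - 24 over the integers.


Try integer roots (divisors of -24). x=-1: p(-1)=0.
Divide out (x + 1): quotient is x^2 + 5x - 24.
Factor the quadratic: (x + 8)(x - 3)
Result: (x + 1)(x + 8)(x - 3)


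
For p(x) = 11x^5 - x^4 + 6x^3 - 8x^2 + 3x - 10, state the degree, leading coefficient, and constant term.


Highest power of x is 5, with coefficient 11. Constant term is -10.
Degree = 5, leading coefficient = 11, constant term = -10


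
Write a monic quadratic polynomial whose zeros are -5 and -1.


p(n) = (n + 5)(n + 1)
Expand: n^2 + 6n + 5


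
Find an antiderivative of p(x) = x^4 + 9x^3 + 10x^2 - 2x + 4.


Reverse power rule on each term:
  ∫ x^4 dx = (1/5)x^5
  ∫ 9x^3 dx = (9/4)x^4
  ∫ 10x^2 dx = (10/3)x^3
  ∫ -2x dx = -x^2
  ∫ 4 dx = 4x
F(x) = (1/5)x^5 + (9/4)x^4 + (10/3)x^3 - x^2 + 4x + C


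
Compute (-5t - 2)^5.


Expand (-5t - 2)^5 by repeated multiplication:
  (-5t - 2)^2 = 25t^2 + 20t + 4
  (-5t - 2)^3 = -125t^3 - 150t^2 - 60t - 8
  (-5t - 2)^4 = 625t^4 + 1000t^3 + 600t^2 + 160t + 16
= -3125t^5 - 6250t^4 - 5000t^3 - 2000t^2 - 400t - 32


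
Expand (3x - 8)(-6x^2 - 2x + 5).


Distribute each term of the first polynomial:
  (3x)(-6x^2 - 2x + 5) = -18x^3 - 6x^2 + 15x
  (-8)(-6x^2 - 2x + 5) = 48x^2 + 16x - 40
Sum: -18x^3 + 42x^2 + 31x - 40


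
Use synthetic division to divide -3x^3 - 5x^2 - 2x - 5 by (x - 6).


Synthetic division with c = 6. Coefficients: -3, -5, -2, -5
Bring down -3.
  -3 * 6 = -18; -18 - 5 = -23
  -23 * 6 = -138; -138 - 2 = -140
  -140 * 6 = -840; -840 - 5 = -845
Quotient: -3x^2 - 23x - 140, Remainder: -845


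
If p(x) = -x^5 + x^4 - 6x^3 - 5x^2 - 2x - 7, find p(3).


Using direct substitution:
  -1 * (3)^5 = -243
  1 * (3)^4 = 81
  -6 * (3)^3 = -162
  -5 * (3)^2 = -45
  -2 * (3)^1 = -6
  constant: -7
Sum = -243 + 81 - 162 - 45 - 6 - 7 = -382


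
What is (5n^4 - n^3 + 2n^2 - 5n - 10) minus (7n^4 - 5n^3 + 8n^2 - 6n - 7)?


Distribute the minus sign:
  (5n^4 - n^3 + 2n^2 - 5n - 10)
- (7n^4 - 5n^3 + 8n^2 - 6n - 7)
Negate second polynomial: -7n^4 + 5n^3 - 8n^2 + 6n + 7
Add: -2n^4 + 4n^3 - 6n^2 + n - 3


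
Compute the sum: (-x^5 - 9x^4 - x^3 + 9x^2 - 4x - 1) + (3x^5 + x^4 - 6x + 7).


Align terms by degree and add:
  -x^5 - 9x^4 - x^3 + 9x^2 - 4x - 1
+ 3x^5 + x^4 - 6x + 7
= 2x^5 - 8x^4 - x^3 + 9x^2 - 10x + 6


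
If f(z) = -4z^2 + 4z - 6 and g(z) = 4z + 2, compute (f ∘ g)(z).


Substitute g(z) into f:
f(g(z)) = -4*(4z + 2)^2 + 4*(4z + 2) + (-6)
(4z + 2)^2 = 16z^2 + 16z + 4
Expand and combine: -64z^2 - 48z - 14


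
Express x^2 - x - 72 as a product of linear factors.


Roots satisfy r1 + r2 = -b/a = 1 and r1*r2 = c/a = -72.
So r1 = 9, r2 = -8.
x^2 - x - 72 = (x - r1)(x - r2) = (x - 9)(x + 8)


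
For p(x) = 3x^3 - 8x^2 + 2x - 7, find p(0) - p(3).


p(0) = -7
p(3) = 8
p(0) - p(3) = -7 - 8 = -15


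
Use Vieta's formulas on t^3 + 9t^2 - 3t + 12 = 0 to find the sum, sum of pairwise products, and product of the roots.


Monic cubic t^3+bt^2+ct+d=0: sum=-b, pairwise sum=c, product=-d.
b=9, c=-3, d=12
r1+r2+r3 = -9
r1r2+r1r3+r2r3 = -3
r1r2r3 = -12


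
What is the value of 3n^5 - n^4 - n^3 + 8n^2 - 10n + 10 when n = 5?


Using direct substitution:
  3 * (5)^5 = 9375
  -1 * (5)^4 = -625
  -1 * (5)^3 = -125
  8 * (5)^2 = 200
  -10 * (5)^1 = -50
  constant: 10
Sum = 9375 - 625 - 125 + 200 - 50 + 10 = 8785


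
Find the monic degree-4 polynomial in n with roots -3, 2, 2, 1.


p(n) = (n + 3)(n - 2)(n - 2)(n - 1)
Expand: n^4 - 2n^3 - 7n^2 + 20n - 12


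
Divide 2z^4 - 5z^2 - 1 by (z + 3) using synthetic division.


Synthetic division with c = -3. Coefficients: 2, 0, -5, 0, -1
Bring down 2.
  2 * -3 = -6; -6 + 0 = -6
  -6 * -3 = 18; 18 - 5 = 13
  13 * -3 = -39; -39 + 0 = -39
  -39 * -3 = 117; 117 - 1 = 116
Quotient: 2z^3 - 6z^2 + 13z - 39, Remainder: 116


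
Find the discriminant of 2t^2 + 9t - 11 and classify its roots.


D = b^2 - 4ac = (9)^2 - 4(2)(-11) = 81 + 88 = 169
Since D > 0: two distinct rational roots


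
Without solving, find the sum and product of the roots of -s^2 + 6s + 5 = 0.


For as^2+bs+c=0: sum = -b/a, product = c/a.
a=-1, b=6, c=5
Sum = -(6)/-1 = 6
Product = (5)/-1 = -5


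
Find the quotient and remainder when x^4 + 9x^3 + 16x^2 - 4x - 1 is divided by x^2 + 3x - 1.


(x^4 + 9x^3 + 16x^2 - 4x - 1) / (x^2 + 3x - 1)
Step 1: x^2 * (x^2 + 3x - 1) = x^4 + 3x^3 - x^2; subtract.
Step 2: 6x * (x^2 + 3x - 1) = 6x^3 + 18x^2 - 6x; subtract.
Step 3: -1 * (x^2 + 3x - 1) = -x^2 - 3x + 1; subtract.
Quotient: x^2 + 6x - 1, Remainder: 5x - 2


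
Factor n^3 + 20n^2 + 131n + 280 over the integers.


Try integer roots (divisors of 280). n=-7: p(-7)=0.
Divide out (n + 7): quotient is n^2 + 13n + 40.
Factor the quadratic: (n + 8)(n + 5)
Result: (n + 7)(n + 8)(n + 5)


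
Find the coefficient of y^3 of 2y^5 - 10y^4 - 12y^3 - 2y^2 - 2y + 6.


Read off the coefficient of y^3: -12


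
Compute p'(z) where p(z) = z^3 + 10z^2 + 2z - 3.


Apply the power rule term by term:
  d/dz(z^3) = 3z^2
  d/dz(10z^2) = 20z
  d/dz(2z) = 2
  d/dz(-3) = 0
p'(z) = 3z^2 + 20z + 2


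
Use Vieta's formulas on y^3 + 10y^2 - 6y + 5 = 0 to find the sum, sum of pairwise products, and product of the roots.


Monic cubic y^3+by^2+cy+d=0: sum=-b, pairwise sum=c, product=-d.
b=10, c=-6, d=5
r1+r2+r3 = -10
r1r2+r1r3+r2r3 = -6
r1r2r3 = -5


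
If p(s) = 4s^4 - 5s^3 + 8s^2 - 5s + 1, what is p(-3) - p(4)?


p(-3) = 547
p(4) = 813
p(-3) - p(4) = 547 - 813 = -266


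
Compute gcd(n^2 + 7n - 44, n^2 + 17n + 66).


Factor each:
  n^2 + 7n - 44 = (n + 11)(n - 4)
  n^2 + 17n + 66 = (n + 11)(n + 6)
Common monic factor: n + 11


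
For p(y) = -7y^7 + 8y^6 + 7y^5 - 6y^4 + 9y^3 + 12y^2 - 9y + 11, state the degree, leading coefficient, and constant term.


Highest power of y is 7, with coefficient -7. Constant term is 11.
Degree = 7, leading coefficient = -7, constant term = 11


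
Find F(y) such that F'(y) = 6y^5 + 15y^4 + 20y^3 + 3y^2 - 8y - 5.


Reverse power rule on each term:
  ∫ 6y^5 dy = y^6
  ∫ 15y^4 dy = 3y^5
  ∫ 20y^3 dy = 5y^4
  ∫ 3y^2 dy = y^3
  ∫ -8y dy = -4y^2
  ∫ -5 dy = -5y
F(y) = y^6 + 3y^5 + 5y^4 + y^3 - 4y^2 - 5y + C


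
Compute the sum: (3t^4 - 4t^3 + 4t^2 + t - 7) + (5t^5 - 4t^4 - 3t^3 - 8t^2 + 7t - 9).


Align terms by degree and add:
  3t^4 - 4t^3 + 4t^2 + t - 7
+ 5t^5 - 4t^4 - 3t^3 - 8t^2 + 7t - 9
= 5t^5 - t^4 - 7t^3 - 4t^2 + 8t - 16


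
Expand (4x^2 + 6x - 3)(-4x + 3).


Distribute each term of the first polynomial:
  (4x^2)(-4x + 3) = -16x^3 + 12x^2
  (6x)(-4x + 3) = -24x^2 + 18x
  (-3)(-4x + 3) = 12x - 9
Sum: -16x^3 - 12x^2 + 30x - 9


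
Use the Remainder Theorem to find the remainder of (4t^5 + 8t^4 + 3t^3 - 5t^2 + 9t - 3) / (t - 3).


By the Remainder Theorem, the remainder equals p(3):
  4*(3)^5 = 972
  8*(3)^4 = 648
  3*(3)^3 = 81
  -5*(3)^2 = -45
  9*(3)^1 = 27
  constant: -3
Sum: 972 + 648 + 81 - 45 + 27 - 3 = 1680


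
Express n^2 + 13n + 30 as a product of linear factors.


Roots satisfy r1 + r2 = -b/a = -13 and r1*r2 = c/a = 30.
So r1 = -10, r2 = -3.
n^2 + 13n + 30 = (n - r1)(n - r2) = (n + 10)(n + 3)


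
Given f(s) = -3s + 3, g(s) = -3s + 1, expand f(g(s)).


Substitute g(s) into f:
f(g(s)) = -3*(-3s + 1) + 3
Expand and combine: 9s


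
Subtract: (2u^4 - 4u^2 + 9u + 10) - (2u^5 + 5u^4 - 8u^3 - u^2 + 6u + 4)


Distribute the minus sign:
  (2u^4 - 4u^2 + 9u + 10)
- (2u^5 + 5u^4 - 8u^3 - u^2 + 6u + 4)
Negate second polynomial: -2u^5 - 5u^4 + 8u^3 + u^2 - 6u - 4
Add: -2u^5 - 3u^4 + 8u^3 - 3u^2 + 3u + 6


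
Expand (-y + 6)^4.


Expand (-y + 6)^4 by repeated multiplication:
  (-y + 6)^2 = y^2 - 12y + 36
  (-y + 6)^3 = -y^3 + 18y^2 - 108y + 216
= y^4 - 24y^3 + 216y^2 - 864y + 1296


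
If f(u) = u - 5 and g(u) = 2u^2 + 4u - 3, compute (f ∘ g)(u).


Substitute g(u) into f:
f(g(u)) = 1*(2u^2 + 4u - 3) + (-5)
Expand and combine: 2u^2 + 4u - 8


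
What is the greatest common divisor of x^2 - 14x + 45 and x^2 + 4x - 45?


Factor each:
  x^2 - 14x + 45 = (x - 5)(x - 9)
  x^2 + 4x - 45 = (x - 5)(x + 9)
Common monic factor: x - 5


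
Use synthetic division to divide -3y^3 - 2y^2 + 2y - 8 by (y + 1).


Synthetic division with c = -1. Coefficients: -3, -2, 2, -8
Bring down -3.
  -3 * -1 = 3; 3 - 2 = 1
  1 * -1 = -1; -1 + 2 = 1
  1 * -1 = -1; -1 - 8 = -9
Quotient: -3y^2 + y + 1, Remainder: -9


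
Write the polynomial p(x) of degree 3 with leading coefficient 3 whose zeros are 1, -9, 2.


p(x) = 3(x - 1)(x + 9)(x - 2)
Expand: 3x^3 + 18x^2 - 75x + 54


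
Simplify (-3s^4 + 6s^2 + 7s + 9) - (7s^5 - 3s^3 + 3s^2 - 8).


Distribute the minus sign:
  (-3s^4 + 6s^2 + 7s + 9)
- (7s^5 - 3s^3 + 3s^2 - 8)
Negate second polynomial: -7s^5 + 3s^3 - 3s^2 + 8
Add: -7s^5 - 3s^4 + 3s^3 + 3s^2 + 7s + 17


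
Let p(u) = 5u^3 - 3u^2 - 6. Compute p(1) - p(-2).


p(1) = -4
p(-2) = -58
p(1) - p(-2) = -4 + 58 = 54


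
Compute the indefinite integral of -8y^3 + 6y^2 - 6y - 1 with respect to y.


Reverse power rule on each term:
  ∫ -8y^3 dy = -2y^4
  ∫ 6y^2 dy = 2y^3
  ∫ -6y dy = -3y^2
  ∫ -1 dy = -y
F(y) = -2y^4 + 2y^3 - 3y^2 - y + C


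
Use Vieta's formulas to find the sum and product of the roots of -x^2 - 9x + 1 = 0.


For ax^2+bx+c=0: sum = -b/a, product = c/a.
a=-1, b=-9, c=1
Sum = -(-9)/-1 = -9
Product = (1)/-1 = -1


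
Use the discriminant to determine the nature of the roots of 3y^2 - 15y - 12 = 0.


D = b^2 - 4ac = (-15)^2 - 4(3)(-12) = 225 + 144 = 369
Since D > 0: two distinct irrational roots


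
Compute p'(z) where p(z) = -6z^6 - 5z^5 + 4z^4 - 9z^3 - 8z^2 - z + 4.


Apply the power rule term by term:
  d/dz(-6z^6) = -36z^5
  d/dz(-5z^5) = -25z^4
  d/dz(4z^4) = 16z^3
  d/dz(-9z^3) = -27z^2
  d/dz(-8z^2) = -16z
  d/dz(-z) = -1
  d/dz(4) = 0
p'(z) = -36z^5 - 25z^4 + 16z^3 - 27z^2 - 16z - 1


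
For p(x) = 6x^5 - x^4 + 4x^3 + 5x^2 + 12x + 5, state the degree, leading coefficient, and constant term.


Highest power of x is 5, with coefficient 6. Constant term is 5.
Degree = 5, leading coefficient = 6, constant term = 5


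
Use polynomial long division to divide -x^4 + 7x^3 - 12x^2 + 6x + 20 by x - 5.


(-x^4 + 7x^3 - 12x^2 + 6x + 20) / (x - 5)
Step 1: -x^3 * (x - 5) = -x^4 + 5x^3; subtract.
Step 2: 2x^2 * (x - 5) = 2x^3 - 10x^2; subtract.
Step 3: -2x * (x - 5) = -2x^2 + 10x; subtract.
Step 4: -4 * (x - 5) = -4x + 20; subtract.
Quotient: -x^3 + 2x^2 - 2x - 4, Remainder: 0


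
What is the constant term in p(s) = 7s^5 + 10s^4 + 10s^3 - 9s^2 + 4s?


Read off the constant term: 0


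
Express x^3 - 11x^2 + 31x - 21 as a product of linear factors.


Try integer roots (divisors of -21). x=3: p(3)=0.
Divide out (x - 3): quotient is x^2 - 8x + 7.
Factor the quadratic: (x - 7)(x - 1)
Result: (x - 3)(x - 7)(x - 1)


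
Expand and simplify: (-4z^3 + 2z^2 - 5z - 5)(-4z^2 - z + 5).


Distribute each term of the first polynomial:
  (-4z^3)(-4z^2 - z + 5) = 16z^5 + 4z^4 - 20z^3
  (2z^2)(-4z^2 - z + 5) = -8z^4 - 2z^3 + 10z^2
  (-5z)(-4z^2 - z + 5) = 20z^3 + 5z^2 - 25z
  (-5)(-4z^2 - z + 5) = 20z^2 + 5z - 25
Sum: 16z^5 - 4z^4 - 2z^3 + 35z^2 - 20z - 25


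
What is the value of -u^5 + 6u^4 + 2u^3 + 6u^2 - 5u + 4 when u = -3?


Using direct substitution:
  -1 * (-3)^5 = 243
  6 * (-3)^4 = 486
  2 * (-3)^3 = -54
  6 * (-3)^2 = 54
  -5 * (-3)^1 = 15
  constant: 4
Sum = 243 + 486 - 54 + 54 + 15 + 4 = 748


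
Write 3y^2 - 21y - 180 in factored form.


Roots satisfy r1 + r2 = -b/a = 7 and r1*r2 = c/a = -60.
So r1 = 12, r2 = -5.
3y^2 - 21y - 180 = 3(y - r1)(y - r2) = 3(y - 12)(y + 5)


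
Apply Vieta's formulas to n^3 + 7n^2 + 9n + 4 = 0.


Monic cubic n^3+bn^2+cn+d=0: sum=-b, pairwise sum=c, product=-d.
b=7, c=9, d=4
r1+r2+r3 = -7
r1r2+r1r3+r2r3 = 9
r1r2r3 = -4


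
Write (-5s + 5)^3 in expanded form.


Expand (-5s + 5)^3 by repeated multiplication:
  (-5s + 5)^2 = 25s^2 - 50s + 25
= -125s^3 + 375s^2 - 375s + 125


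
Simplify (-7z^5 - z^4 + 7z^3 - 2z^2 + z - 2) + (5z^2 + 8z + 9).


Align terms by degree and add:
  -7z^5 - z^4 + 7z^3 - 2z^2 + z - 2
+ 5z^2 + 8z + 9
= -7z^5 - z^4 + 7z^3 + 3z^2 + 9z + 7


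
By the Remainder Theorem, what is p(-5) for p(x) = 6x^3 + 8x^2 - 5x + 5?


By the Remainder Theorem, the remainder equals p(-5):
  6*(-5)^3 = -750
  8*(-5)^2 = 200
  -5*(-5)^1 = 25
  constant: 5
Sum: -750 + 200 + 25 + 5 = -520


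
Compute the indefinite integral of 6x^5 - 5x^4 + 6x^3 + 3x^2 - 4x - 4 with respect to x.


Reverse power rule on each term:
  ∫ 6x^5 dx = x^6
  ∫ -5x^4 dx = -x^5
  ∫ 6x^3 dx = (3/2)x^4
  ∫ 3x^2 dx = x^3
  ∫ -4x dx = -2x^2
  ∫ -4 dx = -4x
F(x) = x^6 - x^5 + (3/2)x^4 + x^3 - 2x^2 - 4x + C


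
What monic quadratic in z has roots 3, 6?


p(z) = (z - 3)(z - 6)
Expand: z^2 - 9z + 18


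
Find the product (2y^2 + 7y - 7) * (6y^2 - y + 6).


Distribute each term of the first polynomial:
  (2y^2)(6y^2 - y + 6) = 12y^4 - 2y^3 + 12y^2
  (7y)(6y^2 - y + 6) = 42y^3 - 7y^2 + 42y
  (-7)(6y^2 - y + 6) = -42y^2 + 7y - 42
Sum: 12y^4 + 40y^3 - 37y^2 + 49y - 42


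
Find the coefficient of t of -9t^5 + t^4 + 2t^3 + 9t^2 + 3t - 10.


Read off the coefficient of t: 3


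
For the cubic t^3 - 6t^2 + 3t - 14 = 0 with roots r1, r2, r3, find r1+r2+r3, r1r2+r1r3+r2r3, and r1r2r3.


Monic cubic t^3+bt^2+ct+d=0: sum=-b, pairwise sum=c, product=-d.
b=-6, c=3, d=-14
r1+r2+r3 = 6
r1r2+r1r3+r2r3 = 3
r1r2r3 = 14


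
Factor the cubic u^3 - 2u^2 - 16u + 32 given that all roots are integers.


Try integer roots (divisors of 32). u=4: p(4)=0.
Divide out (u - 4): quotient is u^2 + 2u - 8.
Factor the quadratic: (u + 4)(u - 2)
Result: (u - 4)(u + 4)(u - 2)
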